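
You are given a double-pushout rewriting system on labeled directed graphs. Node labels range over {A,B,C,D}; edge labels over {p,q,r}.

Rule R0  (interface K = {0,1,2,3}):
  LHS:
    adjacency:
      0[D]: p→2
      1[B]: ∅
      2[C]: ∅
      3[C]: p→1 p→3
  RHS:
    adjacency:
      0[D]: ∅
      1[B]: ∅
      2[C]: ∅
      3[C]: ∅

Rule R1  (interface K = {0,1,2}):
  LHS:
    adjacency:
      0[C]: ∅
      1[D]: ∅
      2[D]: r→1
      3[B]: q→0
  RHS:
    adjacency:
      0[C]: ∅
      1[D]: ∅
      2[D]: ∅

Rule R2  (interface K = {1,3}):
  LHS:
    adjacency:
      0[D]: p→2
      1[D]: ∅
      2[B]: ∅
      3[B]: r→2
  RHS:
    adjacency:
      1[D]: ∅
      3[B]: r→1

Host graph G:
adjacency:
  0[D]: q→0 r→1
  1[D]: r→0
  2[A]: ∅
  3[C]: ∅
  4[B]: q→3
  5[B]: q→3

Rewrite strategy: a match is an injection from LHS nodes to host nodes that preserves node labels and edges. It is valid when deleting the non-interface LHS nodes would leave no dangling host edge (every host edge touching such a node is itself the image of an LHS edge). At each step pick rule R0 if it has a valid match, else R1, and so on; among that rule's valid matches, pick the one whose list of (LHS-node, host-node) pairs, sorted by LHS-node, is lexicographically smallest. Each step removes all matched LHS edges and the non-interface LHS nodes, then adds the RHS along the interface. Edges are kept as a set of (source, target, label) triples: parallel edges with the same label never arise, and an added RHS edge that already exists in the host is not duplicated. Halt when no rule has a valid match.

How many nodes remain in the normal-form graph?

Answer: 4

Steps:
initial: |V|=6 |E|=5  E = 0-q->0 0-r->1 1-r->0 4-q->3 5-q->3
step 1: apply R1 at {0↦3, 1↦0, 2↦1, 3↦4}  → |V|=5 |E|=3  E = 0-q->0 0-r->1 5-q->3
step 2: apply R1 at {0↦3, 1↦1, 2↦0, 3↦5}  → |V|=4 |E|=1  E = 0-q->0
halt: no rule applies after step 2
NF nodes: {0:D, 1:D, 2:A, 3:C}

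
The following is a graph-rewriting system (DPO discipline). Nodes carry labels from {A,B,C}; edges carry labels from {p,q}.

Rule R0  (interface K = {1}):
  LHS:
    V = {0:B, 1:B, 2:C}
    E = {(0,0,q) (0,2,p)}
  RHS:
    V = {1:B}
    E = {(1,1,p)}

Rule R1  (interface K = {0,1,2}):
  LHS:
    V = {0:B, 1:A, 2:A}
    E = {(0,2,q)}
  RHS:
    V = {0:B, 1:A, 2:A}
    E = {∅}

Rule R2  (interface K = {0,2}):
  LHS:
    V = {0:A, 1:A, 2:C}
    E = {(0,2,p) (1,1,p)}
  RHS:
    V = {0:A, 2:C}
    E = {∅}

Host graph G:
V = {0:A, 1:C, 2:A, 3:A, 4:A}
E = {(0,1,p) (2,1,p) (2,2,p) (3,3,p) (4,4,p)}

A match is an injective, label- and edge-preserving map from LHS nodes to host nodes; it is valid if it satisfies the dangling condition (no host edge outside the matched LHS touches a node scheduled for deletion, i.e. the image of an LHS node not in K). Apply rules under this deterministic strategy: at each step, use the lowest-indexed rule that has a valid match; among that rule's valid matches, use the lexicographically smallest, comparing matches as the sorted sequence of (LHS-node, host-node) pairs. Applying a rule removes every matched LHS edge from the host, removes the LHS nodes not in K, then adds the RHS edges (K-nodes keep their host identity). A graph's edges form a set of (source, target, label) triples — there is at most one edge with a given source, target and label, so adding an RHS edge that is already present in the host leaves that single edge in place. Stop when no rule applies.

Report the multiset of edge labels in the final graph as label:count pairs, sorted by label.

[0] host  ⇒  5 nodes, 5 edges  {0-p->1 2-p->1 2-p->2 3-p->3 4-p->4}
[1] R2 @ {0↦0, 1↦3, 2↦1}  ⇒  4 nodes, 3 edges  {2-p->1 2-p->2 4-p->4}
[2] R2 @ {0↦2, 1↦4, 2↦1}  ⇒  3 nodes, 1 edges  {2-p->2}
normal form: no rule applies after step 2
NF edges: [(2, 2, 'p')]

Answer: p:1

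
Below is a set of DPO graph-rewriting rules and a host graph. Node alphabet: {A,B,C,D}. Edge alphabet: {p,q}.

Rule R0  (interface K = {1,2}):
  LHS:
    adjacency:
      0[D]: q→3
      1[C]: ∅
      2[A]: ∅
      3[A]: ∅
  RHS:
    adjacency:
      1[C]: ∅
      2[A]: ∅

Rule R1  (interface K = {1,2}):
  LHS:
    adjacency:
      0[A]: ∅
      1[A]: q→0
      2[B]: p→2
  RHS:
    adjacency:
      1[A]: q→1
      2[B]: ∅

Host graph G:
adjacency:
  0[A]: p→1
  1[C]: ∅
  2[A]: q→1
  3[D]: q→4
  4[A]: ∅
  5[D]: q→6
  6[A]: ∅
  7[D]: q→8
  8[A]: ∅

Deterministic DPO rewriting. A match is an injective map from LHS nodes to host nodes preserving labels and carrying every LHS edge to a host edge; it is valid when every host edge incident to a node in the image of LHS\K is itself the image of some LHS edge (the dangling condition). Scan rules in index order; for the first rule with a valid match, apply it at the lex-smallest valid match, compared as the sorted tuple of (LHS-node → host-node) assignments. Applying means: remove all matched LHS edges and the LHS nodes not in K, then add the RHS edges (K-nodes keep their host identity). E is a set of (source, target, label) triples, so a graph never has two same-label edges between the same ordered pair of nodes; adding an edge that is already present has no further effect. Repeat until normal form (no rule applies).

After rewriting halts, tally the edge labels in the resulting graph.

Answer: p:1 q:1

Rewrite trace:
start.  V:9 E:5  edges: 0-p->1 2-q->1 3-q->4 5-q->6 7-q->8
1. fire R0 via {0↦3, 1↦1, 2↦0, 3↦4}  →  V:7 E:4  edges: 0-p->1 2-q->1 5-q->6 7-q->8
2. fire R0 via {0↦5, 1↦1, 2↦0, 3↦6}  →  V:5 E:3  edges: 0-p->1 2-q->1 7-q->8
3. fire R0 via {0↦7, 1↦1, 2↦0, 3↦8}  →  V:3 E:2  edges: 0-p->1 2-q->1
normal form: no rule applies after step 3
NF edges: [(0, 1, 'p'), (2, 1, 'q')]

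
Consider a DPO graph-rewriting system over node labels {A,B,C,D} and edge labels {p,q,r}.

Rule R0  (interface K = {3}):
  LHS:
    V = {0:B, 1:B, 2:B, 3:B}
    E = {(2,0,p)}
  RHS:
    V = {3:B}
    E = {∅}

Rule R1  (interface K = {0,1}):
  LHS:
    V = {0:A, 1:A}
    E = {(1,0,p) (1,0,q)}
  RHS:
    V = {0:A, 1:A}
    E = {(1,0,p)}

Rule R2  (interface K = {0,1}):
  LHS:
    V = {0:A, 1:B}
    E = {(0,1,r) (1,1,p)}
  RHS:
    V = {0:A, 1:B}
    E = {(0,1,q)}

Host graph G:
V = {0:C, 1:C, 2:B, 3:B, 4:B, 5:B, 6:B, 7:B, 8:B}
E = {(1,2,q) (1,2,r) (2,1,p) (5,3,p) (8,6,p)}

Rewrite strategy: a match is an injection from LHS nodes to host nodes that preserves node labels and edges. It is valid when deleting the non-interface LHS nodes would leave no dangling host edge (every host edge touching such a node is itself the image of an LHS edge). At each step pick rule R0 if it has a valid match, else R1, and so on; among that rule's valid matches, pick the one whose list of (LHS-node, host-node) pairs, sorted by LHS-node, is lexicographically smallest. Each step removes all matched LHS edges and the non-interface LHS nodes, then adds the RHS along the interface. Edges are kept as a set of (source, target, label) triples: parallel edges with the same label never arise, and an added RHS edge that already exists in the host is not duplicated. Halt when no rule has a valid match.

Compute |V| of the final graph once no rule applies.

Answer: 3

Derivation:
initial: |V|=9 |E|=5  E = 1-q->2 1-r->2 2-p->1 5-p->3 8-p->6
step 1: apply R0 at {0↦3, 1↦4, 2↦5, 3↦2}  → |V|=6 |E|=4  E = 1-q->2 1-r->2 2-p->1 8-p->6
step 2: apply R0 at {0↦6, 1↦7, 2↦8, 3↦2}  → |V|=3 |E|=3  E = 1-q->2 1-r->2 2-p->1
halt: no rule applies after step 2
NF nodes: {0:C, 1:C, 2:B}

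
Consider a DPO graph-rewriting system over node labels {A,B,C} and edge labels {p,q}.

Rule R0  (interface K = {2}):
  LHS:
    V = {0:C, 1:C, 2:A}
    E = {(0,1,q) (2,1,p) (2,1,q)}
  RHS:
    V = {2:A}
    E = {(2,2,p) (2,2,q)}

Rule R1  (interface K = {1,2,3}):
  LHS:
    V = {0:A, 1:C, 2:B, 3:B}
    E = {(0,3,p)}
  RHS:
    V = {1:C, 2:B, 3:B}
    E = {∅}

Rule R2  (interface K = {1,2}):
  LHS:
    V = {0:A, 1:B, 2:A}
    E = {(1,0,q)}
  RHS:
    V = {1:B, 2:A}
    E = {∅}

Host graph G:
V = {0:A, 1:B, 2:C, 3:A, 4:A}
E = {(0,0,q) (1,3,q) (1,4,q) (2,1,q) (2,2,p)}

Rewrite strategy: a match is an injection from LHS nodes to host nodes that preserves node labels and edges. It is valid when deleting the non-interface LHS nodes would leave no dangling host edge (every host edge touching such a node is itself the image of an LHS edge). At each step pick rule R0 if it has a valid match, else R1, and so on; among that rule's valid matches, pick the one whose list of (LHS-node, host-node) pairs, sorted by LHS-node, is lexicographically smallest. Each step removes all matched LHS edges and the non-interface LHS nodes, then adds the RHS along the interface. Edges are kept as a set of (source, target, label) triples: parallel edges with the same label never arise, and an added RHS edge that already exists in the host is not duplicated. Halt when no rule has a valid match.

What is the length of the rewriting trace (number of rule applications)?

Answer: 2

Steps:
initial: |V|=5 |E|=5  E = 0-q->0 1-q->3 1-q->4 2-q->1 2-p->2
step 1: apply R2 at {0↦3, 1↦1, 2↦0}  → |V|=4 |E|=4  E = 0-q->0 1-q->4 2-q->1 2-p->2
step 2: apply R2 at {0↦4, 1↦1, 2↦0}  → |V|=3 |E|=3  E = 0-q->0 2-q->1 2-p->2
final graph: no rule applies after step 2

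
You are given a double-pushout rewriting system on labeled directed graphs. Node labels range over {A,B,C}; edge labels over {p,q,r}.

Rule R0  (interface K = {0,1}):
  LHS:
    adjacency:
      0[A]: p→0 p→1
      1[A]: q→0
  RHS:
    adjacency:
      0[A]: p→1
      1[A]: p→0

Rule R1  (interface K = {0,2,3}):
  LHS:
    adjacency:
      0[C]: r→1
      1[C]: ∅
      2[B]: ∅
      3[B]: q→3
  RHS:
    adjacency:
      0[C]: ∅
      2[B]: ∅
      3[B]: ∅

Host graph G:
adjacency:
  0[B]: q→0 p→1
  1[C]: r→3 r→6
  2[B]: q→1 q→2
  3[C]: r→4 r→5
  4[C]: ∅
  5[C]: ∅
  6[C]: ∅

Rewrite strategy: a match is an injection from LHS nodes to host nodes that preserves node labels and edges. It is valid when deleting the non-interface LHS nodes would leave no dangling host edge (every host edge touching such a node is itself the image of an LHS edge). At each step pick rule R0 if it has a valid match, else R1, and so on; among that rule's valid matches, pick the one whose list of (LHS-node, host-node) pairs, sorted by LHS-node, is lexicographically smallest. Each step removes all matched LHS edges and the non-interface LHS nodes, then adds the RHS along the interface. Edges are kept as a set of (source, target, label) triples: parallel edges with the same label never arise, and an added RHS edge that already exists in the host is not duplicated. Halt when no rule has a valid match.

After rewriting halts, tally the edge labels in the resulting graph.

start.  V:7 E:8  edges: 0-q->0 0-p->1 1-r->3 1-r->6 2-q->1 2-q->2 3-r->4 3-r->5
1. fire R1 via {0↦1, 1↦6, 2↦0, 3↦2}  →  V:6 E:6  edges: 0-q->0 0-p->1 1-r->3 2-q->1 3-r->4 3-r->5
2. fire R1 via {0↦3, 1↦4, 2↦2, 3↦0}  →  V:5 E:4  edges: 0-p->1 1-r->3 2-q->1 3-r->5
halt: no rule applies after step 2
NF edges: [(0, 1, 'p'), (1, 3, 'r'), (2, 1, 'q'), (3, 5, 'r')]

Answer: p:1 q:1 r:2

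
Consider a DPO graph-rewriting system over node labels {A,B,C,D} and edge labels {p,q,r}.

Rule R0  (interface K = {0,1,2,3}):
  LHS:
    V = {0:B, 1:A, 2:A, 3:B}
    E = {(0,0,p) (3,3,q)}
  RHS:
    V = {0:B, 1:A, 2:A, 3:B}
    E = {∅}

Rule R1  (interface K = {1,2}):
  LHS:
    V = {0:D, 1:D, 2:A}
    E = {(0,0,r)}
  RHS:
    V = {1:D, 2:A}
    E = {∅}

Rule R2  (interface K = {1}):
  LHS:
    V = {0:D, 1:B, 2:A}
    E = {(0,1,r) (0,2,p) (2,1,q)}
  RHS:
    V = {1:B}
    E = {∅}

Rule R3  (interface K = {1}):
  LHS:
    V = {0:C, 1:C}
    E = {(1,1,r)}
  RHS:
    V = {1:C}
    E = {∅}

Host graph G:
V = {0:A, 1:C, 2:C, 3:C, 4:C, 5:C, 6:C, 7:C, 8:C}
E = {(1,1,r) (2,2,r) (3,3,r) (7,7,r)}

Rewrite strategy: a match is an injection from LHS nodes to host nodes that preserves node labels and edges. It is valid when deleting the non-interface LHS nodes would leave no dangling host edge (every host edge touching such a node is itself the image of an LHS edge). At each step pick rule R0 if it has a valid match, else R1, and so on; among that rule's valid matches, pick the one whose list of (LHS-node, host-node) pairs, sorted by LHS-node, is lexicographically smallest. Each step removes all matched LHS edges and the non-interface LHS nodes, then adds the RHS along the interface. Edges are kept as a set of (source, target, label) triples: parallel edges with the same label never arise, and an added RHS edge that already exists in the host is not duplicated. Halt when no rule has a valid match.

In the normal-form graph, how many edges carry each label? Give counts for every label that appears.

Answer: (no edges)

Rewrite trace:
initial: |V|=9 |E|=4  E = 1-r->1 2-r->2 3-r->3 7-r->7
step 1: apply R3 at {0↦4, 1↦1}  → |V|=8 |E|=3  E = 2-r->2 3-r->3 7-r->7
step 2: apply R3 at {0↦1, 1↦2}  → |V|=7 |E|=2  E = 3-r->3 7-r->7
step 3: apply R3 at {0↦2, 1↦3}  → |V|=6 |E|=1  E = 7-r->7
step 4: apply R3 at {0↦3, 1↦7}  → |V|=5 |E|=0  E = ∅
normal form: no rule applies after step 4
NF edges: []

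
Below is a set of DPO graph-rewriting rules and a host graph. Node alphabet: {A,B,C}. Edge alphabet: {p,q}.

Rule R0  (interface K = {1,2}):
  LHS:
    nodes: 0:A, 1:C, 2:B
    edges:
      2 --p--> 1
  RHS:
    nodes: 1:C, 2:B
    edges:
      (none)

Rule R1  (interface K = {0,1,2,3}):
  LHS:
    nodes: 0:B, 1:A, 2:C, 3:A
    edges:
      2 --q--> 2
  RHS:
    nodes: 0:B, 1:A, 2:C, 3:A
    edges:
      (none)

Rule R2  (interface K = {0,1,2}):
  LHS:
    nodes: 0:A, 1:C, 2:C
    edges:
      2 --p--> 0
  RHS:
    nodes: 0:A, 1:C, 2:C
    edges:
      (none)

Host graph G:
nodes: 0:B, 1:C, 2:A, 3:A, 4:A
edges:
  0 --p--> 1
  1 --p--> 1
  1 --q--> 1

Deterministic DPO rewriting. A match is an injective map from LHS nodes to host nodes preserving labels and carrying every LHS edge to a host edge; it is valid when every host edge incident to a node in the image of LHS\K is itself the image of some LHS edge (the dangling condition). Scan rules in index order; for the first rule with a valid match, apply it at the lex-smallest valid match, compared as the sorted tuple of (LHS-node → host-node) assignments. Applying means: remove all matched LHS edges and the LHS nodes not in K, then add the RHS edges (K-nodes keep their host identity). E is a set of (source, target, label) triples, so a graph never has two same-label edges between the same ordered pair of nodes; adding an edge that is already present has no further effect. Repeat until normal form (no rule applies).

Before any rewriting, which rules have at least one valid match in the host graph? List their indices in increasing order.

R0: 3 valid matches — {0↦2, 1↦1, 2↦0}, {0↦3, 1↦1, 2↦0}, {0↦4, 1↦1, 2↦0}
R1: 6 valid matches — {0↦0, 1↦2, 2↦1, 3↦3}, {0↦0, 1↦2, 2↦1, 3↦4}, {0↦0, 1↦3, 2↦1, 3↦2} (+3 more)
R2: no valid match — LHS pattern not found

Answer: [R0,R1]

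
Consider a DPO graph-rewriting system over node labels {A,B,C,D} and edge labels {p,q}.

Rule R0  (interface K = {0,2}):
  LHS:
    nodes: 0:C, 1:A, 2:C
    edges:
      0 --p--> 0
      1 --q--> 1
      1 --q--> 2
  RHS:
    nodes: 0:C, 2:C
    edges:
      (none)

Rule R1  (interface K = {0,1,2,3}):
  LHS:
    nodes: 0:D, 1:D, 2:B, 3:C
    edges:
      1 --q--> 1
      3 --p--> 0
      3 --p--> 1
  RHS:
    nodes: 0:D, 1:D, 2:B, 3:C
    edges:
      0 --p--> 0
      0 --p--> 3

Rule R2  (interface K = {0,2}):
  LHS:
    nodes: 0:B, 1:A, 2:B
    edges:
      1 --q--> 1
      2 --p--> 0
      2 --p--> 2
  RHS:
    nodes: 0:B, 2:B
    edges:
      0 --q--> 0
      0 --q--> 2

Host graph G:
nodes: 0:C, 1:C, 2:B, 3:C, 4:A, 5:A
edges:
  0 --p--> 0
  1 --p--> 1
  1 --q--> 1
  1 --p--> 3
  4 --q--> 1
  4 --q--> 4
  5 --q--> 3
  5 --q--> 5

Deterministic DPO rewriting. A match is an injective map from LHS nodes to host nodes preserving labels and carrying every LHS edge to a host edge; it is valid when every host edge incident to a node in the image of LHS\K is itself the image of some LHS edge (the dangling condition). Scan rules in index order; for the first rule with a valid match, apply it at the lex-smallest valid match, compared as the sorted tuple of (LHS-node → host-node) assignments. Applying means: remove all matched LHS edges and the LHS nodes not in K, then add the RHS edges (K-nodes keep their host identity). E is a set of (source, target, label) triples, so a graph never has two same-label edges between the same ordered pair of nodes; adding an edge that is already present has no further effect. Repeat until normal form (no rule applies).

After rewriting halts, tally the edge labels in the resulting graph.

initial: |V|=6 |E|=8  E = 0-p->0 1-p->1 1-q->1 1-p->3 4-q->1 4-q->4 5-q->3 5-q->5
step 1: apply R0 at {0↦0, 1↦4, 2↦1}  → |V|=5 |E|=5  E = 1-p->1 1-q->1 1-p->3 5-q->3 5-q->5
step 2: apply R0 at {0↦1, 1↦5, 2↦3}  → |V|=4 |E|=2  E = 1-q->1 1-p->3
normal form: no rule applies after step 2
NF edges: [(1, 1, 'q'), (1, 3, 'p')]

Answer: p:1 q:1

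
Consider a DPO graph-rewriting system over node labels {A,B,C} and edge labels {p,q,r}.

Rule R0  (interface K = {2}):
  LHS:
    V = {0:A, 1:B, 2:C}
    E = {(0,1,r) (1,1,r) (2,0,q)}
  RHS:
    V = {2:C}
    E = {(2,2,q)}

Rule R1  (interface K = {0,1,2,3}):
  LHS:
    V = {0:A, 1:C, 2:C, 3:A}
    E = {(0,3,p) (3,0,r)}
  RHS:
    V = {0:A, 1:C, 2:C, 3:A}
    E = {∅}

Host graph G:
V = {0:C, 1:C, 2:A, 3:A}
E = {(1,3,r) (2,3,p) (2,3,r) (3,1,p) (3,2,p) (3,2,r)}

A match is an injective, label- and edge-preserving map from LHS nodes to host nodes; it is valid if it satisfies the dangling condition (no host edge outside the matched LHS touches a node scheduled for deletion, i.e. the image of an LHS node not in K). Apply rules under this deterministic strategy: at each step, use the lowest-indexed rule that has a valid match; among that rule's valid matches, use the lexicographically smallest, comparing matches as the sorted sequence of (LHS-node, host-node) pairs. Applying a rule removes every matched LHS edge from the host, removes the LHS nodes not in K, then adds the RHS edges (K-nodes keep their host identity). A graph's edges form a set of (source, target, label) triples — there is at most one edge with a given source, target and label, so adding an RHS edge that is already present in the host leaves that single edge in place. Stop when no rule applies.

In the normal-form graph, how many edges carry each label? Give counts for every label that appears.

initial: |V|=4 |E|=6  E = 1-r->3 2-p->3 2-r->3 3-p->1 3-p->2 3-r->2
step 1: apply R1 at {0↦2, 1↦0, 2↦1, 3↦3}  → |V|=4 |E|=4  E = 1-r->3 2-r->3 3-p->1 3-p->2
step 2: apply R1 at {0↦3, 1↦0, 2↦1, 3↦2}  → |V|=4 |E|=2  E = 1-r->3 3-p->1
halt: no rule applies after step 2
NF edges: [(1, 3, 'r'), (3, 1, 'p')]

Answer: p:1 r:1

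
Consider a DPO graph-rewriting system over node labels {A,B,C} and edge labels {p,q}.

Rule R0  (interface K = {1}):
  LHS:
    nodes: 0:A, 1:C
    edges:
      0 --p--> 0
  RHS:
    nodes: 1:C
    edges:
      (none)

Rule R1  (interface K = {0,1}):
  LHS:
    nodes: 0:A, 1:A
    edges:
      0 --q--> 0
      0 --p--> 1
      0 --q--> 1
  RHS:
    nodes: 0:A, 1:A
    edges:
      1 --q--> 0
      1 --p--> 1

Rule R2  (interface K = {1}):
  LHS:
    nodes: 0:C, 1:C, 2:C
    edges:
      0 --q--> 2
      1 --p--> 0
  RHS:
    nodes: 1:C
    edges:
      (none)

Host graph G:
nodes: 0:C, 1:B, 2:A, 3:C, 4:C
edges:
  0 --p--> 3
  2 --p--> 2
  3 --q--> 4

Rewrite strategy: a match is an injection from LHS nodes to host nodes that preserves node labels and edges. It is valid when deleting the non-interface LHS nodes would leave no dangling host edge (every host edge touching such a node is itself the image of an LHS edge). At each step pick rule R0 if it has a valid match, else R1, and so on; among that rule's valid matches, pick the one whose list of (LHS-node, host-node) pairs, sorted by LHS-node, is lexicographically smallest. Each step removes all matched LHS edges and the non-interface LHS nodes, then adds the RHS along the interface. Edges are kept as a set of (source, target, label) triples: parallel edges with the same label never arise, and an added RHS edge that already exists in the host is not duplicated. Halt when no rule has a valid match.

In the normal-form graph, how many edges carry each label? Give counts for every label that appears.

Answer: (no edges)

Rewrite trace:
start.  V:5 E:3  edges: 0-p->3 2-p->2 3-q->4
1. fire R0 via {0↦2, 1↦0}  →  V:4 E:2  edges: 0-p->3 3-q->4
2. fire R2 via {0↦3, 1↦0, 2↦4}  →  V:2 E:0  edges: ∅
halt: no rule applies after step 2
NF edges: []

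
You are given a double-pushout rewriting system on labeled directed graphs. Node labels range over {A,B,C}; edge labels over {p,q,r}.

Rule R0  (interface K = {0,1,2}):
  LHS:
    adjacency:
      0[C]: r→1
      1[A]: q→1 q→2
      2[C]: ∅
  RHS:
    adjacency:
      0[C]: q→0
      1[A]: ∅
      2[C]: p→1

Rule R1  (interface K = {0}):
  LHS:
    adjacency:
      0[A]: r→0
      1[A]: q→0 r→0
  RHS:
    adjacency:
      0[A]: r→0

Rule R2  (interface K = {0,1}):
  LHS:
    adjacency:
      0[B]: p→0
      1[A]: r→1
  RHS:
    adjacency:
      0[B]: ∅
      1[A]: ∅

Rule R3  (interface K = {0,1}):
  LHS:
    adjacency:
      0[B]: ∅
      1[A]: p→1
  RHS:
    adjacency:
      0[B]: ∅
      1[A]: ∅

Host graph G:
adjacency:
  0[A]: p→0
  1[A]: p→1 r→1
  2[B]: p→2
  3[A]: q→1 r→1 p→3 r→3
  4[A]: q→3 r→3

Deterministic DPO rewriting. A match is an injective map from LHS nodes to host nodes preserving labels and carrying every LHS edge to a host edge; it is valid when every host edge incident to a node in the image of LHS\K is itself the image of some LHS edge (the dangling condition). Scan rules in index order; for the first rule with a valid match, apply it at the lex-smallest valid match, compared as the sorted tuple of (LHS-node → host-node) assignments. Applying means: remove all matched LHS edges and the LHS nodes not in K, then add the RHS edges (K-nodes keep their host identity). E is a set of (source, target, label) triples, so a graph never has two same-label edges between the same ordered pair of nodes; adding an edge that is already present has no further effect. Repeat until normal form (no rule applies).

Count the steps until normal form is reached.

Answer: 5

Steps:
start.  V:5 E:10  edges: 0-p->0 1-p->1 1-r->1 2-p->2 3-q->1 3-r->1 3-p->3 3-r->3 4-q->3 4-r->3
1. fire R1 via {0↦3, 1↦4}  →  V:4 E:8  edges: 0-p->0 1-p->1 1-r->1 2-p->2 3-q->1 3-r->1 3-p->3 3-r->3
2. fire R2 via {0↦2, 1↦1}  →  V:4 E:6  edges: 0-p->0 1-p->1 3-q->1 3-r->1 3-p->3 3-r->3
3. fire R3 via {0↦2, 1↦0}  →  V:4 E:5  edges: 1-p->1 3-q->1 3-r->1 3-p->3 3-r->3
4. fire R3 via {0↦2, 1↦1}  →  V:4 E:4  edges: 3-q->1 3-r->1 3-p->3 3-r->3
5. fire R3 via {0↦2, 1↦3}  →  V:4 E:3  edges: 3-q->1 3-r->1 3-r->3
final graph: no rule applies after step 5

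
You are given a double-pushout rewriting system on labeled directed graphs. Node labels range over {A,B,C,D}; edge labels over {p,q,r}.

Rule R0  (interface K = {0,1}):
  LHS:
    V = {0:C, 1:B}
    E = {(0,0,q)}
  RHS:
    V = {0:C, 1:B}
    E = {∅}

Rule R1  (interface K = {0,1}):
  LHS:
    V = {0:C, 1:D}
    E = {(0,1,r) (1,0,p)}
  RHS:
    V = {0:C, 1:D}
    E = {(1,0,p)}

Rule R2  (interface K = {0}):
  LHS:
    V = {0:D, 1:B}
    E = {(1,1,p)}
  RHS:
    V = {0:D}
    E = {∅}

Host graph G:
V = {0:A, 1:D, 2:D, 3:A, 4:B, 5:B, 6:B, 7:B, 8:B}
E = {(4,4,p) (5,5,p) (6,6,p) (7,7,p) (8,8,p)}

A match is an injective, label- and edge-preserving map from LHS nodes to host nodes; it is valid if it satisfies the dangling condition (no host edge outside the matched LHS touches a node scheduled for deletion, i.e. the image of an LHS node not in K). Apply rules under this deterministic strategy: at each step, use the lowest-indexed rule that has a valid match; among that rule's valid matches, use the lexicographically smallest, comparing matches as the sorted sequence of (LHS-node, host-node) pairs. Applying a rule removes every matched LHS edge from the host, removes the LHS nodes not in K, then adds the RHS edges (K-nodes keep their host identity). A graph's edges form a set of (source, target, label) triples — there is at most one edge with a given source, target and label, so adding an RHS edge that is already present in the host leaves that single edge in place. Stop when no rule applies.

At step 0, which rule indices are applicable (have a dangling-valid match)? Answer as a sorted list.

Answer: [R2]

Rewrite trace:
R0: no valid match — LHS pattern not found
R1: no valid match — LHS pattern not found
R2: 10 valid matches — {0↦1, 1↦4}, {0↦1, 1↦5}, {0↦1, 1↦6} (+7 more)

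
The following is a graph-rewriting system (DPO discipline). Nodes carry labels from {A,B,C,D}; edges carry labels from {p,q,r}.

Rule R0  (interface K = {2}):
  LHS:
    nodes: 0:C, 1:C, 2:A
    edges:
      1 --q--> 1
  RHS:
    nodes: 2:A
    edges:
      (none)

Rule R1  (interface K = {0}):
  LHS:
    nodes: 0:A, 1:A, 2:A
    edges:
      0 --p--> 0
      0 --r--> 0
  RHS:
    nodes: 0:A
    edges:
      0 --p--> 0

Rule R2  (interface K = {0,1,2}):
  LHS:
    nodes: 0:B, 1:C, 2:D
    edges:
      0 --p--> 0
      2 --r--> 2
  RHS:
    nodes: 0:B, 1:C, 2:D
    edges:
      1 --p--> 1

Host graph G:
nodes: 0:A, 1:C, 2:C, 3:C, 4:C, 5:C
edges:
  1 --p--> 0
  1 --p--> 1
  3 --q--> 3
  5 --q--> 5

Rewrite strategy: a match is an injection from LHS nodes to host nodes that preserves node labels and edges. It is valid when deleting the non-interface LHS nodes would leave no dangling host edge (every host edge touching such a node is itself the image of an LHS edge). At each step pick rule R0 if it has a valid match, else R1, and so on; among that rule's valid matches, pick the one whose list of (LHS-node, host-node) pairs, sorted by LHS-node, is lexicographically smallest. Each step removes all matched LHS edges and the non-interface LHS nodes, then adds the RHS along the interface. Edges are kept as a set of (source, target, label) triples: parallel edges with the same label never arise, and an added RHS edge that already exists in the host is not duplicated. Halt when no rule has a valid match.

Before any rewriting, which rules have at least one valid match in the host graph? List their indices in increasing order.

Answer: [R0]

Rewrite trace:
R0: 4 valid matches — {0↦2, 1↦3, 2↦0}, {0↦2, 1↦5, 2↦0}, {0↦4, 1↦3, 2↦0} (+1 more)
R1: no valid match — LHS pattern not found
R2: no valid match — LHS pattern not found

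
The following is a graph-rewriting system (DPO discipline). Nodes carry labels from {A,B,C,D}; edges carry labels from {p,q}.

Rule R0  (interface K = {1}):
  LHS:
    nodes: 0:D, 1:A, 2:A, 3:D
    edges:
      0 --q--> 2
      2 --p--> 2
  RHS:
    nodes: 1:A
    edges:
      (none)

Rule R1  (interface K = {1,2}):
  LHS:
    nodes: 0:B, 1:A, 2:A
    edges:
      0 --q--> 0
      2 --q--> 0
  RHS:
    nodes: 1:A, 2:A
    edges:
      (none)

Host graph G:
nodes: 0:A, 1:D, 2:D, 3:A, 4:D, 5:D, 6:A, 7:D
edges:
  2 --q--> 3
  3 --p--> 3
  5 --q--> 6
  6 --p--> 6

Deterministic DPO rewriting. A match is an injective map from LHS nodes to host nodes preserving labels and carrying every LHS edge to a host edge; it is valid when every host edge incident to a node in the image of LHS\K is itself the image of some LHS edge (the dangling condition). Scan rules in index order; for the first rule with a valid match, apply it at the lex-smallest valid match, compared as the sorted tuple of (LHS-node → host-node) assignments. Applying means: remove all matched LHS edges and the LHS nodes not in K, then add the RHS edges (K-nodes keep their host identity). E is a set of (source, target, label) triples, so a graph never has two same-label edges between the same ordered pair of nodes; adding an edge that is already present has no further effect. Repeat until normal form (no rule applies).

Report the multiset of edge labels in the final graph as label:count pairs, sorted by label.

[0] host  ⇒  8 nodes, 4 edges  {2-q->3 3-p->3 5-q->6 6-p->6}
[1] R0 @ {0↦2, 1↦0, 2↦3, 3↦1}  ⇒  5 nodes, 2 edges  {5-q->6 6-p->6}
[2] R0 @ {0↦5, 1↦0, 2↦6, 3↦4}  ⇒  2 nodes, 0 edges  {∅}
halt: no rule applies after step 2
NF edges: []

Answer: (no edges)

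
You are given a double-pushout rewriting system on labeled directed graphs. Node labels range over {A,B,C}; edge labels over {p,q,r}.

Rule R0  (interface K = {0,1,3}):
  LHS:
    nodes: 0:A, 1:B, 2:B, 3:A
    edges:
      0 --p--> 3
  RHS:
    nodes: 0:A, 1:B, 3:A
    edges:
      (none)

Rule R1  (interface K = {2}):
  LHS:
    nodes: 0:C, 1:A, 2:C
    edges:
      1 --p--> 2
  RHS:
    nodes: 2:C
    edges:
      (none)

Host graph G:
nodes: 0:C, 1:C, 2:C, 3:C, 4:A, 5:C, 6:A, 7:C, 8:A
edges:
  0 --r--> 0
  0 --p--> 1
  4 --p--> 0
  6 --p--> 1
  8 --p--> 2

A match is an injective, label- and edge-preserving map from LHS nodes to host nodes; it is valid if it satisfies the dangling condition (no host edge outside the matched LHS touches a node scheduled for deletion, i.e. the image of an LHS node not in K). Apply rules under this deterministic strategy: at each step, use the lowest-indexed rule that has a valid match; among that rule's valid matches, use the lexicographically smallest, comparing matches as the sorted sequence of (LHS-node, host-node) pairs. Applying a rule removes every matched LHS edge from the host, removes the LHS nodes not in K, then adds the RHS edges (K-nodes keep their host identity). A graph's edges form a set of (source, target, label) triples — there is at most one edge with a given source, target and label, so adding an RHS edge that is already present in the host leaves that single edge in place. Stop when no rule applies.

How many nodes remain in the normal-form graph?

initial: |V|=9 |E|=5  E = 0-r->0 0-p->1 4-p->0 6-p->1 8-p->2
step 1: apply R1 at {0↦3, 1↦4, 2↦0}  → |V|=7 |E|=4  E = 0-r->0 0-p->1 6-p->1 8-p->2
step 2: apply R1 at {0↦5, 1↦6, 2↦1}  → |V|=5 |E|=3  E = 0-r->0 0-p->1 8-p->2
step 3: apply R1 at {0↦7, 1↦8, 2↦2}  → |V|=3 |E|=2  E = 0-r->0 0-p->1
final graph: no rule applies after step 3
NF nodes: {0:C, 1:C, 2:C}

Answer: 3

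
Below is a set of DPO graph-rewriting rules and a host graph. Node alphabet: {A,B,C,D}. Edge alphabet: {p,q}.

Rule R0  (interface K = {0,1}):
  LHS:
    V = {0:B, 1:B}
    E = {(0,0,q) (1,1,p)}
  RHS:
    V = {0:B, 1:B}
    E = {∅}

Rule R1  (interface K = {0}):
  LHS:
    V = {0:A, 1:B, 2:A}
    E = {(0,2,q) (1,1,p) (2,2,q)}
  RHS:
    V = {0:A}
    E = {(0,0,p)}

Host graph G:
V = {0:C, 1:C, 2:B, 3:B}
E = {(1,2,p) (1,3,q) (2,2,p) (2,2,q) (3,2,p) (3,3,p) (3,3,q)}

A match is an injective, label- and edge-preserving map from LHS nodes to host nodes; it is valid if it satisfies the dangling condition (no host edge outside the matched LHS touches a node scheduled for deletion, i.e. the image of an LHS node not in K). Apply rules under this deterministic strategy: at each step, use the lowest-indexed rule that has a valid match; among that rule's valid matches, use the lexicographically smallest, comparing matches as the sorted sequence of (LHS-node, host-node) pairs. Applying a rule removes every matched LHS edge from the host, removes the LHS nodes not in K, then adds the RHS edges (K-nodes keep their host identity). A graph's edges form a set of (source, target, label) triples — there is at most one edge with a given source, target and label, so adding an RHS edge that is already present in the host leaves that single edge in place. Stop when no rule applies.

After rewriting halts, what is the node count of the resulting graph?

Answer: 4

Derivation:
start.  V:4 E:7  edges: 1-p->2 1-q->3 2-p->2 2-q->2 3-p->2 3-p->3 3-q->3
1. fire R0 via {0↦2, 1↦3}  →  V:4 E:5  edges: 1-p->2 1-q->3 2-p->2 3-p->2 3-q->3
2. fire R0 via {0↦3, 1↦2}  →  V:4 E:3  edges: 1-p->2 1-q->3 3-p->2
normal form: no rule applies after step 2
NF nodes: {0:C, 1:C, 2:B, 3:B}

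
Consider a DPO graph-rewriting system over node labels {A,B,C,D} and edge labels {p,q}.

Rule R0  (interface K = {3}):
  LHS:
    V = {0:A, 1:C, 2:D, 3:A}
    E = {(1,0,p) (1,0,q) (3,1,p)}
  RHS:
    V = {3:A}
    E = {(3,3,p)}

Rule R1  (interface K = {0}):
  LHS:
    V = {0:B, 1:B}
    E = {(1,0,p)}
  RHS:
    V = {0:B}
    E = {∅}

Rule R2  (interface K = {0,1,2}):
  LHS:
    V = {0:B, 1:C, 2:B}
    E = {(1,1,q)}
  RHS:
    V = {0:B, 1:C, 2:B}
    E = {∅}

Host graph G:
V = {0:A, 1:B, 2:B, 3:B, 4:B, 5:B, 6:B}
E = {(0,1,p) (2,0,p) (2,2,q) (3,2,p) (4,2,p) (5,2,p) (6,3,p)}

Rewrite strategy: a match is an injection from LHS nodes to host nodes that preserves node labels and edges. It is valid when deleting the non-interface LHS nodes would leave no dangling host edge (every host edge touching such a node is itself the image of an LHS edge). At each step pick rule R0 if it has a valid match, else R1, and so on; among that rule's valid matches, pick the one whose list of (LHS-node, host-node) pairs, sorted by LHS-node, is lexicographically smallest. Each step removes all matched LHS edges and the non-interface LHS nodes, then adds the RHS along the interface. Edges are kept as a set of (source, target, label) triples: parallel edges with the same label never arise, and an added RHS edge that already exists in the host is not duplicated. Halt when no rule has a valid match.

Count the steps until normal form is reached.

start.  V:7 E:7  edges: 0-p->1 2-p->0 2-q->2 3-p->2 4-p->2 5-p->2 6-p->3
1. fire R1 via {0↦2, 1↦4}  →  V:6 E:6  edges: 0-p->1 2-p->0 2-q->2 3-p->2 5-p->2 6-p->3
2. fire R1 via {0↦2, 1↦5}  →  V:5 E:5  edges: 0-p->1 2-p->0 2-q->2 3-p->2 6-p->3
3. fire R1 via {0↦3, 1↦6}  →  V:4 E:4  edges: 0-p->1 2-p->0 2-q->2 3-p->2
4. fire R1 via {0↦2, 1↦3}  →  V:3 E:3  edges: 0-p->1 2-p->0 2-q->2
normal form: no rule applies after step 4

Answer: 4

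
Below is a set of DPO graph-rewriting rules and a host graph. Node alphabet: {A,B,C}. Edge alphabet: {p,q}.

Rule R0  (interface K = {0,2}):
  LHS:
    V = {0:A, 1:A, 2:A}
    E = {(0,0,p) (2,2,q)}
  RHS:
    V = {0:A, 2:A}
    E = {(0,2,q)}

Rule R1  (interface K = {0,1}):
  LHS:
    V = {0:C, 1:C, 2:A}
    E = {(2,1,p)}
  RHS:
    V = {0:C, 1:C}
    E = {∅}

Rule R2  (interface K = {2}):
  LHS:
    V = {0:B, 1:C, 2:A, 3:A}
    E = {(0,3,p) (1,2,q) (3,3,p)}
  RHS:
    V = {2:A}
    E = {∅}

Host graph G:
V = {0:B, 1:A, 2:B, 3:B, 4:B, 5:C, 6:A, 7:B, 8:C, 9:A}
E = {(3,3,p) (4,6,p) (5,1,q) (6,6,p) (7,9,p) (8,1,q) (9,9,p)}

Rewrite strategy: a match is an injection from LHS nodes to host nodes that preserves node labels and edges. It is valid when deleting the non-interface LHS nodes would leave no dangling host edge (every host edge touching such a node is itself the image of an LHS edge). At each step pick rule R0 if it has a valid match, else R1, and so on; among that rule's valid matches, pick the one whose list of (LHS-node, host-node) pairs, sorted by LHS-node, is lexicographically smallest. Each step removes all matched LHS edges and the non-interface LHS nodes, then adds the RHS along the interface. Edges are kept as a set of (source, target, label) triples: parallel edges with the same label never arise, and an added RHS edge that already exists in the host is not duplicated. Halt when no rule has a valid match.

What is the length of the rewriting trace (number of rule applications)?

Answer: 2

Derivation:
initial: |V|=10 |E|=7  E = 3-p->3 4-p->6 5-q->1 6-p->6 7-p->9 8-q->1 9-p->9
step 1: apply R2 at {0↦4, 1↦5, 2↦1, 3↦6}  → |V|=7 |E|=4  E = 3-p->3 7-p->9 8-q->1 9-p->9
step 2: apply R2 at {0↦7, 1↦8, 2↦1, 3↦9}  → |V|=4 |E|=1  E = 3-p->3
normal form: no rule applies after step 2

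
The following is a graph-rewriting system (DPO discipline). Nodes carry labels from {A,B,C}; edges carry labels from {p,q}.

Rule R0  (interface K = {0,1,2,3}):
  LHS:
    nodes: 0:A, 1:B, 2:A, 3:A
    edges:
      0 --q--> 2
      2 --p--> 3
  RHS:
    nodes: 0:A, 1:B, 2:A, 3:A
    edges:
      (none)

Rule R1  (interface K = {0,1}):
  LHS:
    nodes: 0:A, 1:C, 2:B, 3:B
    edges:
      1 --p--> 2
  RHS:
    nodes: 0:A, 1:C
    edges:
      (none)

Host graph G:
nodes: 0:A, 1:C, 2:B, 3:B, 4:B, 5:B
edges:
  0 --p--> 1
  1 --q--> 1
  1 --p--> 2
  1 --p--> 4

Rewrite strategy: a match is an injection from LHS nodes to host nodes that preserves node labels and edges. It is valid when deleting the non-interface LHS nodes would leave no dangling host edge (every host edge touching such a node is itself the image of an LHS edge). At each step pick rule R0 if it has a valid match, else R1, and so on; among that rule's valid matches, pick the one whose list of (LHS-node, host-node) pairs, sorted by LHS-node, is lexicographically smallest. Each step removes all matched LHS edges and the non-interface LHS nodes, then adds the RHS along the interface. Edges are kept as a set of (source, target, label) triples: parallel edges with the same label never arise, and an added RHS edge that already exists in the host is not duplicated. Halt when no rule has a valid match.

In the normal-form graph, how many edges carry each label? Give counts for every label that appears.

initial: |V|=6 |E|=4  E = 0-p->1 1-q->1 1-p->2 1-p->4
step 1: apply R1 at {0↦0, 1↦1, 2↦2, 3↦3}  → |V|=4 |E|=3  E = 0-p->1 1-q->1 1-p->4
step 2: apply R1 at {0↦0, 1↦1, 2↦4, 3↦5}  → |V|=2 |E|=2  E = 0-p->1 1-q->1
halt: no rule applies after step 2
NF edges: [(0, 1, 'p'), (1, 1, 'q')]

Answer: p:1 q:1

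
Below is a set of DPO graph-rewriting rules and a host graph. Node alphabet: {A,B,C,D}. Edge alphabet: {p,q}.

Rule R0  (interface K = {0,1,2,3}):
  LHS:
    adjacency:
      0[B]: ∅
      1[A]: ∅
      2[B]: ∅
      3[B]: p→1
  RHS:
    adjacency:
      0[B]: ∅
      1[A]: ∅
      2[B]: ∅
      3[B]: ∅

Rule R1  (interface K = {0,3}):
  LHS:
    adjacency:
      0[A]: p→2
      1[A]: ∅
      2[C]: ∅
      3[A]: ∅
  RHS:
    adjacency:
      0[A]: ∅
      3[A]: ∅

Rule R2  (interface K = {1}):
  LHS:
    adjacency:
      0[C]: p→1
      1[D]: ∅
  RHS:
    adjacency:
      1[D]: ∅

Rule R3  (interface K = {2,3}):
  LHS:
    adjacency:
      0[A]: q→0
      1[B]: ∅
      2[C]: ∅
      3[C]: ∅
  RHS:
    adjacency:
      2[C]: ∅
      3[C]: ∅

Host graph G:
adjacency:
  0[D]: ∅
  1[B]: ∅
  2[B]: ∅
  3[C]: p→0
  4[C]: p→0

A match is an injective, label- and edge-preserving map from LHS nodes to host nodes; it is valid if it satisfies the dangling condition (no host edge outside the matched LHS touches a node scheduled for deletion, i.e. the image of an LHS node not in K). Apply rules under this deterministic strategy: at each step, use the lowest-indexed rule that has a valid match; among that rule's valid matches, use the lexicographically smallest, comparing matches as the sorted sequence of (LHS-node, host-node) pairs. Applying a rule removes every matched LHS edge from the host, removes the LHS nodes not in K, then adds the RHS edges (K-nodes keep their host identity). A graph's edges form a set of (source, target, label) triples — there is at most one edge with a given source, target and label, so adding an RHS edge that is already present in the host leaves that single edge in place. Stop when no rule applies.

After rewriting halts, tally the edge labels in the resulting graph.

Answer: (no edges)

Steps:
initial: |V|=5 |E|=2  E = 3-p->0 4-p->0
step 1: apply R2 at {0↦3, 1↦0}  → |V|=4 |E|=1  E = 4-p->0
step 2: apply R2 at {0↦4, 1↦0}  → |V|=3 |E|=0  E = ∅
halt: no rule applies after step 2
NF edges: []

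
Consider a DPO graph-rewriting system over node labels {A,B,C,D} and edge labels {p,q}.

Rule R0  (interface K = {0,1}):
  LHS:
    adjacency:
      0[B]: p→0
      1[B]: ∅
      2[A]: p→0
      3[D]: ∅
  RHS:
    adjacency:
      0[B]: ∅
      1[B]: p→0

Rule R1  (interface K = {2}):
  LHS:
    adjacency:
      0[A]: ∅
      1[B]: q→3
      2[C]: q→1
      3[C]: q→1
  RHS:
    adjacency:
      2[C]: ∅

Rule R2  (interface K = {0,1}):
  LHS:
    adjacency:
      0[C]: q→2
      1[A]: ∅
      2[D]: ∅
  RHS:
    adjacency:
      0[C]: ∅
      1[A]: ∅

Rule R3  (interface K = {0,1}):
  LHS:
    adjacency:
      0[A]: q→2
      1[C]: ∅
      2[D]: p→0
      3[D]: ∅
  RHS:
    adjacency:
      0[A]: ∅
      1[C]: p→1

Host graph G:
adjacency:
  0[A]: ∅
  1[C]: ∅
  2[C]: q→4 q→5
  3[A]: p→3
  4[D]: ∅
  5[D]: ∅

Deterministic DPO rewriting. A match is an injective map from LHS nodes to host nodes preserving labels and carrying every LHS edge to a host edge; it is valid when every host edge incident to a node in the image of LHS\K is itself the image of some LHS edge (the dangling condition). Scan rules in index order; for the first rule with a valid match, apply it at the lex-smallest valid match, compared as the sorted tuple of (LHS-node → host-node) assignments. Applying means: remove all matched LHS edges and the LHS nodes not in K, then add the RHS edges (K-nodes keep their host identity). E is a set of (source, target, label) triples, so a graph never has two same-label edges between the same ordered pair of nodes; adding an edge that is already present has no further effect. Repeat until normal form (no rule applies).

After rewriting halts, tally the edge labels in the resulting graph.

initial: |V|=6 |E|=3  E = 2-q->4 2-q->5 3-p->3
step 1: apply R2 at {0↦2, 1↦0, 2↦4}  → |V|=5 |E|=2  E = 2-q->5 3-p->3
step 2: apply R2 at {0↦2, 1↦0, 2↦5}  → |V|=4 |E|=1  E = 3-p->3
normal form: no rule applies after step 2
NF edges: [(3, 3, 'p')]

Answer: p:1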